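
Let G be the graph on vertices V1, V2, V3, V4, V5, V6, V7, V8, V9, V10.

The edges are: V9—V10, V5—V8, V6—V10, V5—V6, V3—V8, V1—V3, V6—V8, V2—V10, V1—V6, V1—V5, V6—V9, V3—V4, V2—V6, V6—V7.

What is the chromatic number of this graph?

V6, V9, V10 are mutually adjacent, so at least 3 colors are needed.
A valid assignment using 3 colors: V1=2, V2=3, V3=1, V4=2, V5=3, V6=1, V7=2, V8=2, V9=3, V10=2. Every edge joins two different colors.

3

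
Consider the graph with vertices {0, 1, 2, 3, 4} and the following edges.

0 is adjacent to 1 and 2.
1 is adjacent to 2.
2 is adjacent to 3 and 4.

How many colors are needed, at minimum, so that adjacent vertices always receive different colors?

3

0, 1, 2 are mutually adjacent, so at least 3 colors are needed.
3 colors suffice: color a → {2}; color b → {1, 3, 4}; color c → {0}. Each edge has distinct colors on its endpoints.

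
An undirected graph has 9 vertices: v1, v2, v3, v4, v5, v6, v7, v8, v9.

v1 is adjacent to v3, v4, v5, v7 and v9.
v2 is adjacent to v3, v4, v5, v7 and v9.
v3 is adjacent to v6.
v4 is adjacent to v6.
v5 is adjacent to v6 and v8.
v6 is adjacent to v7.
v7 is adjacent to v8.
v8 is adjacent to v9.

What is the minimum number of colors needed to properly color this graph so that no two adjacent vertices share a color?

v7 and v8 are adjacent, so at least 2 colors are needed.
One proper 2-coloring: v1=1, v2=1, v3=2, v4=2, v5=2, v6=1, v7=2, v8=1, v9=2. No two adjacent vertices share a color.

2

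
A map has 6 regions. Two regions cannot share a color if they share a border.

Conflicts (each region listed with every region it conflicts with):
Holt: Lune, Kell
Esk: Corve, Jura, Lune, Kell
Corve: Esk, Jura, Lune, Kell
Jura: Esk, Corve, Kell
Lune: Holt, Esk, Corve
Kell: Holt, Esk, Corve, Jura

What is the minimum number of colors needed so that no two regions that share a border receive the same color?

4

Esk, Corve, Jura, Kell pairwise conflict, so at least 4 colors are needed.
One proper 4-coloring: Holt=1, Esk=3, Corve=1, Jura=4, Lune=2, Kell=2. No two conflicting regions share a color.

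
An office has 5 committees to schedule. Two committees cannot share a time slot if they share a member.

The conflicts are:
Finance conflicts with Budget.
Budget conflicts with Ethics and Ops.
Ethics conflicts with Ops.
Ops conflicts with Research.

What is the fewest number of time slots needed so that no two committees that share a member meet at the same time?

Budget, Ethics, Ops pairwise conflict, so at least 3 time slots are needed.
3 time slots suffice: time slot 1 → {Budget, Research}; time slot 2 → {Finance, Ops}; time slot 3 → {Ethics}. No two conflicting committees share a time slot.

3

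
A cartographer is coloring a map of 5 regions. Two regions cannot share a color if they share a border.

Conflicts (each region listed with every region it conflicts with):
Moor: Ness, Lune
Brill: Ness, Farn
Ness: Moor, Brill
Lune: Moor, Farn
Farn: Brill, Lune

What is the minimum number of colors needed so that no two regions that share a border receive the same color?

The cycle Farn-Brill-Ness-Moor-Lune-Farn has odd length 5, so it cannot be 2-colored; at least 3 colors are needed.
3 colors suffice: color 1 → {Ness, Lune}; color 2 → {Moor, Farn}; color 3 → {Brill}. Every pair that conflicts lands in different colors.

3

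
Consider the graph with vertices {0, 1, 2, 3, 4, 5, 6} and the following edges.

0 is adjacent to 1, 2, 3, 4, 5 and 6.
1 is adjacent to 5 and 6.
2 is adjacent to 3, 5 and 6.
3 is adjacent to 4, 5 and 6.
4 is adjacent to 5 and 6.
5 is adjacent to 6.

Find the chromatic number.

5

0, 2, 3, 5, 6 form a clique, so at least 5 colors are needed.
5 colors suffice: color red → {5}; color blue → {6}; color green → {0}; color yellow → {1, 3}; color purple → {2, 4}. Every edge joins two different colors.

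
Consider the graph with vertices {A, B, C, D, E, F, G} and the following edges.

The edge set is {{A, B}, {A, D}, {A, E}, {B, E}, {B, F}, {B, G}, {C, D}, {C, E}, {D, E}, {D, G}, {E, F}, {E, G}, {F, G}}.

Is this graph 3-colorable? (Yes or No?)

No

B, E, F, G are pairwise adjacent (a clique of size 4), so at least 4 colors are needed.
So 3 colors are not enough.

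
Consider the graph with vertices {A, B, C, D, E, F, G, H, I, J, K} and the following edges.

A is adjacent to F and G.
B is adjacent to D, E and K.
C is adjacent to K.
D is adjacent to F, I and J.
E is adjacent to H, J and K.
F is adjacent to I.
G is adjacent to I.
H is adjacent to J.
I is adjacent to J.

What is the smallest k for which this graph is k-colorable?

B, E, K are mutually adjacent, so at least 3 colors are needed.
3 colors suffice: color red → {C, D, E, G}; color blue → {F, J, K}; color green → {A, B, H, I}. Every edge joins two different colors.

3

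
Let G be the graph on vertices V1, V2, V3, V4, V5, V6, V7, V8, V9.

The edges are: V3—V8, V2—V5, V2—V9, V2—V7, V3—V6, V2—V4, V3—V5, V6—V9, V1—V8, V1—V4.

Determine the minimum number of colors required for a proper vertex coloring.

The cycle V2-V9-V6-V3-V5-V2 has odd length 5, so it cannot be 2-colored; at least 3 colors are needed.
3 colors suffice: color 1 → {V1, V2, V3}; color 2 → {V4, V5, V6, V7, V8}; color 3 → {V9}. No two adjacent vertices share a color.

3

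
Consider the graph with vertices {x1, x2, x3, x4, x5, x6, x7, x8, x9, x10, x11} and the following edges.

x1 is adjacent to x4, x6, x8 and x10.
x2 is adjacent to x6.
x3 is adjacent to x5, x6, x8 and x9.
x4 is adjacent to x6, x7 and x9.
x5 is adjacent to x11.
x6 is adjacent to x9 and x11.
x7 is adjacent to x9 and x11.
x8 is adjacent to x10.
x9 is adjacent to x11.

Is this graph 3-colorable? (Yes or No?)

The chromatic number is 3. x4, x6, x9 are pairwise adjacent, so at least 3 colors are needed.
3 colors suffice: x1=2, x2=2, x3=3, x4=3, x5=1, x6=1, x7=1, x8=1, x9=2, x10=3, x11=3.
That is already a proper 3-coloring.

Yes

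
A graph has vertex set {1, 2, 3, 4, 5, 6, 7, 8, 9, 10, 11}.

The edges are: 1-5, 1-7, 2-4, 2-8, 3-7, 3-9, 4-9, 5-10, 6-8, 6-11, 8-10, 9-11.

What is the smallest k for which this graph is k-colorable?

The cycle 1-5-10-8-2-4-9-3-7-1 has odd length 9, so it cannot be 2-colored; at least 3 colors are needed.
3 colors suffice: color red → {1, 8, 9}; color blue → {2, 5, 7, 11}; color green → {3, 4, 6, 10}. No two adjacent vertices share a color.

3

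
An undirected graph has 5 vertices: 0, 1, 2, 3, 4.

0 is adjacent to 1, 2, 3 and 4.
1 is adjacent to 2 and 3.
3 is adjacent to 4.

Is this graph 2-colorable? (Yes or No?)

No

0, 1, 2 are pairwise adjacent, so at least 3 colors are needed.
So 2 colors are not enough.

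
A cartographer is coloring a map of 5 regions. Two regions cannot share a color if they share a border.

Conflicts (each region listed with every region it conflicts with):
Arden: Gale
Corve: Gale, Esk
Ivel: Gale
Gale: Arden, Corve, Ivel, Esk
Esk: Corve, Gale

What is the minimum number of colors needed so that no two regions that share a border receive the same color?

Corve, Gale, Esk all conflict with each other, so at least 3 colors are needed.
3 colors suffice: color 1 → {Gale}; color 2 → {Arden, Ivel, Esk}; color 3 → {Corve}. Each listed conflict is separated.

3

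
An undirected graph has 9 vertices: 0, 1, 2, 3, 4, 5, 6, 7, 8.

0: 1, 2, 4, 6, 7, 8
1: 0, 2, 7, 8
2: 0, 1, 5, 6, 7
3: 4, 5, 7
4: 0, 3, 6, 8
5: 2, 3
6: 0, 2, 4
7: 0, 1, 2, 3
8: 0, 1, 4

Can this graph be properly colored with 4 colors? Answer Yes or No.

The chromatic number is 4. 0, 1, 2, 7 form a clique, so at least 4 colors are needed.
4 colors suffice: color red → {0, 3}; color blue → {2, 4}; color green → {5, 6, 7, 8}; color yellow → {1}.
That is already a proper 4-coloring.

Yes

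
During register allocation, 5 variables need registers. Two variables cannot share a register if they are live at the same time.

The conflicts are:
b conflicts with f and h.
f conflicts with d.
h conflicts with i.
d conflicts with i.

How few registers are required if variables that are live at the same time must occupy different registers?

The cycle h-b-f-d-i-h has odd length 5, so it cannot be 2-colored; at least 3 registers are needed.
3 registers suffice: register 1 → {f, i}; register 2 → {b, d}; register 3 → {h}. No two conflicting variables share a register.

3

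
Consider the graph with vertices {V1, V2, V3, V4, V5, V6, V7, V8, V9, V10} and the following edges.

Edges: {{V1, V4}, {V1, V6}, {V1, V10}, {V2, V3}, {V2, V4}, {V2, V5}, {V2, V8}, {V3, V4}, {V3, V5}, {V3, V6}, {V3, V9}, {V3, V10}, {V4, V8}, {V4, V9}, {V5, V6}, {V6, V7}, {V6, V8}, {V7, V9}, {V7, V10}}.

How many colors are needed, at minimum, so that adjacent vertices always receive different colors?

3

V3, V5, V6 are mutually adjacent, so at least 3 colors are needed.
3 colors suffice: color 1 → {V1, V3, V7, V8}; color 2 → {V2, V6, V9, V10}; color 3 → {V4, V5}. No two adjacent vertices share a color.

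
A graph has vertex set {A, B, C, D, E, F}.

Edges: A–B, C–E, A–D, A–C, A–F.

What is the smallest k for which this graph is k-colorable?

A and B are adjacent, so at least 2 colors are needed.
A valid assignment using 2 colors: A=red, B=blue, C=blue, D=blue, E=red, F=blue. Every edge joins two different colors.

2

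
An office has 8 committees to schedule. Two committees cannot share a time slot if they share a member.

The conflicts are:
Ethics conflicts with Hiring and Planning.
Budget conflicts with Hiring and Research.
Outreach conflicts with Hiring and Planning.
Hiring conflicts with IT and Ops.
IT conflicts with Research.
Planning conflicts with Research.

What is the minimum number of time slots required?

3

The cycle Hiring-Ethics-Planning-Research-Budget-Hiring has odd length 5, so it cannot be 2-colored; at least 3 time slots are needed.
3 time slots suffice: time slot 1 → {Hiring, Planning}; time slot 2 → {Ethics, Outreach, Research, Ops}; time slot 3 → {Budget, IT}. Each listed conflict is separated.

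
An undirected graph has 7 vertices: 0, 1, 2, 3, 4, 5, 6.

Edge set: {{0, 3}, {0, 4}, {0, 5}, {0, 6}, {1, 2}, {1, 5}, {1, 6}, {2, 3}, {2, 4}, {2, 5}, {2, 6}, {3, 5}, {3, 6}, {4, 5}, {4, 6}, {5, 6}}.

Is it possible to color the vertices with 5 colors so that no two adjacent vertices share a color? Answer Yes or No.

The chromatic number is 4. 0, 3, 5, 6 form a clique, so at least 4 colors are needed.
A valid assignment using 4 colors: 0=c, 1=d, 2=c, 3=d, 4=d, 5=a, 6=b.
Since 5 ≥ 4, a proper 5-coloring certainly exists.

Yes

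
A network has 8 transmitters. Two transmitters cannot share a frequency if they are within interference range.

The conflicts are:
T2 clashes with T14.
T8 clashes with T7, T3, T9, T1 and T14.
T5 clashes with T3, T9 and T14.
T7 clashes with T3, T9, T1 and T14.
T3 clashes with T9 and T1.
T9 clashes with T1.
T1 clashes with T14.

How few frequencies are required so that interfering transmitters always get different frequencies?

5

T8, T7, T3, T9, T1 are mutually in conflict, so at least 5 frequencies are needed.
5 frequencies suffice: T2=1, T8=3, T5=1, T7=4, T3=5, T9=2, T1=1, T14=2. No two conflicting transmitters share a frequency.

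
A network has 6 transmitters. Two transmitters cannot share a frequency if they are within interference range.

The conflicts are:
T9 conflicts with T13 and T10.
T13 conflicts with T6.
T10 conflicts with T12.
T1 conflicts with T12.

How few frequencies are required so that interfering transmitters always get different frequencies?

T10 and T12 conflict, so at least 2 frequencies are needed.
A valid assignment using 2 frequencies: T9=1, T13=2, T10=2, T1=2, T6=1, T12=1. No two conflicting transmitters share a frequency.

2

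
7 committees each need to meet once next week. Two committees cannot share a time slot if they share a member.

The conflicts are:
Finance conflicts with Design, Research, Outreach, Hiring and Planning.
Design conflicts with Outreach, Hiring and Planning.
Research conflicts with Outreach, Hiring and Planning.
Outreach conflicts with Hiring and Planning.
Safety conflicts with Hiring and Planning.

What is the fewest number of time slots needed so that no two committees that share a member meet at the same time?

4

Finance, Design, Outreach, Hiring are mutually in conflict, so at least 4 time slots are needed.
4 time slots suffice: time slot 1 → {Outreach, Safety}; time slot 2 → {Hiring, Planning}; time slot 3 → {Finance}; time slot 4 → {Design, Research}. Every pair that conflicts lands in different time slots.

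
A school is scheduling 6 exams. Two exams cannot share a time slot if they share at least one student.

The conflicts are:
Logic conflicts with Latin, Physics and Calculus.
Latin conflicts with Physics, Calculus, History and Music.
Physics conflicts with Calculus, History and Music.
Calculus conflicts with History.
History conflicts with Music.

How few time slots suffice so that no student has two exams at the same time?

4

Latin, Physics, History, Music pairwise conflict, so at least 4 time slots are needed.
4 time slots suffice: time slot 1 → {Latin}; time slot 2 → {Physics}; time slot 3 → {Logic, History}; time slot 4 → {Calculus, Music}. No two conflicting exams share a time slot.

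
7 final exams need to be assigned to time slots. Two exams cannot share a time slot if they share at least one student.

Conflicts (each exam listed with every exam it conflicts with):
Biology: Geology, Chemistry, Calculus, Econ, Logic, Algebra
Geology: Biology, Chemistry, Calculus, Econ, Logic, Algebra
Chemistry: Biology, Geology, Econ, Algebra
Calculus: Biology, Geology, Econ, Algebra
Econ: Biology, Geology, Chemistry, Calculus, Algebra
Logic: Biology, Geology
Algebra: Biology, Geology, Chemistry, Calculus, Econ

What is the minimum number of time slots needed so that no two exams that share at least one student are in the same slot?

Biology, Geology, Calculus, Econ, Algebra are mutually in conflict, so at least 5 time slots are needed.
5 time slots suffice: time slot 1 → {Biology}; time slot 2 → {Geology}; time slot 3 → {Econ, Logic}; time slot 4 → {Algebra}; time slot 5 → {Chemistry, Calculus}. Each listed conflict is separated.

5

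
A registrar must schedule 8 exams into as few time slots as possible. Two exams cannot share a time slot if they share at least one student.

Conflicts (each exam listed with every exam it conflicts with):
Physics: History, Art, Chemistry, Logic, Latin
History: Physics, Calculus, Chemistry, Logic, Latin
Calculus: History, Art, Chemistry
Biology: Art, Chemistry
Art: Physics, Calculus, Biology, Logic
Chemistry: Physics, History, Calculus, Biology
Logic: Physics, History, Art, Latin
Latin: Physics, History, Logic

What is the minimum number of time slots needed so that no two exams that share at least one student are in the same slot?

Physics, History, Logic, Latin are mutually in conflict, so at least 4 time slots are needed.
Using 4 time slots: Physics=2, History=1, Calculus=2, Biology=2, Art=1, Chemistry=3, Logic=3, Latin=4. No two conflicting exams share a time slot.

4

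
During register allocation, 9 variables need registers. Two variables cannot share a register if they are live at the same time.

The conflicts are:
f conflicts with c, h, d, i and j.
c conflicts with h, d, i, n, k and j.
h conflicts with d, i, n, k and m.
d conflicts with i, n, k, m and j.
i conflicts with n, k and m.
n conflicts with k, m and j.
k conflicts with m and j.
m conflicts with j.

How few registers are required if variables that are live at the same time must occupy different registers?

c, h, d, i, n, k pairwise conflict, so at least 6 registers are needed.
A valid assignment using 6 registers: f=5, c=3, h=4, d=1, i=2, n=6, k=5, m=3, j=2. Each listed conflict is separated.

6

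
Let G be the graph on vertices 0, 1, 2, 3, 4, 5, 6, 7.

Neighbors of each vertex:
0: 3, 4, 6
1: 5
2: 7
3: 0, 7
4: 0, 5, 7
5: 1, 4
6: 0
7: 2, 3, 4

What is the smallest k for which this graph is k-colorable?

0 and 6 are adjacent, so at least 2 colors are needed.
A valid assignment using 2 colors: 0=red, 1=blue, 2=blue, 3=blue, 4=blue, 5=red, 6=blue, 7=red. No two adjacent vertices share a color.

2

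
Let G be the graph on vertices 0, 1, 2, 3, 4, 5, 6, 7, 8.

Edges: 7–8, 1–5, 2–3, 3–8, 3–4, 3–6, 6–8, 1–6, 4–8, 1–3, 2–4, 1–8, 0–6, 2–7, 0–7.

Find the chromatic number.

4

1, 3, 6, 8 are pairwise adjacent (a clique of size 4), so at least 4 colors are needed.
4 colors suffice: 0=a, 1=d, 2=a, 3=b, 4=c, 5=a, 6=c, 7=b, 8=a. Every edge joins two different colors.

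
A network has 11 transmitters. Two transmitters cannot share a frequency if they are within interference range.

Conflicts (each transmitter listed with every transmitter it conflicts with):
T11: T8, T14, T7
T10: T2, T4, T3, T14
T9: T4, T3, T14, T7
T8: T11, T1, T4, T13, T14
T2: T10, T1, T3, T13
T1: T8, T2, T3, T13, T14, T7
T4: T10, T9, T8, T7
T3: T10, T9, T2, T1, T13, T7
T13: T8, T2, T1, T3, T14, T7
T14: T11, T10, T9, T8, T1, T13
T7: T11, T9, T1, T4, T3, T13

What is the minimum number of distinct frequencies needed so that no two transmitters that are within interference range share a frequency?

T1, T3, T13, T7 are mutually in conflict, so at least 4 frequencies are needed.
4 frequencies suffice: frequency 1 → {T4, T3, T14}; frequency 2 → {T11, T10, T9, T1}; frequency 3 → {T8, T2, T7}; frequency 4 → {T13}. No two conflicting transmitters share a frequency.

4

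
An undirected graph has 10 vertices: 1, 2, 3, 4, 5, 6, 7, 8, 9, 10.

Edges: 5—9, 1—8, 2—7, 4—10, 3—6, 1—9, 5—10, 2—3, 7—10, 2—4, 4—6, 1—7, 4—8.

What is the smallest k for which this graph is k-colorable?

3

The cycle 1-7-2-4-8-1 has odd length 5, so it cannot be 2-colored; at least 3 colors are needed.
3 colors suffice: color red → {3, 4, 5, 7}; color blue → {1, 2, 6, 10}; color green → {8, 9}. No two adjacent vertices share a color.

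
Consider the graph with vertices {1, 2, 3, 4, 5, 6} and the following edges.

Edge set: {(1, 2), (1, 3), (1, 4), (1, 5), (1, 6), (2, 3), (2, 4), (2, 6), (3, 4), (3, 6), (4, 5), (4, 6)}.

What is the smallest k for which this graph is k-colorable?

5

1, 2, 3, 4, 6 are pairwise adjacent (a clique of size 5), so at least 5 colors are needed.
5 colors suffice: color red → {4}; color blue → {1}; color green → {2, 5}; color yellow → {3}; color purple → {6}. Every edge joins two different colors.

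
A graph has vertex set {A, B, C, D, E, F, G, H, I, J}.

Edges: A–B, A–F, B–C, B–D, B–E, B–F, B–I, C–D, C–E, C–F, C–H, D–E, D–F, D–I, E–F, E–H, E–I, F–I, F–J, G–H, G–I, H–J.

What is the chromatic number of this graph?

5

B, C, D, E, F are pairwise adjacent (a clique of size 5), so at least 5 colors are needed.
5 colors suffice: color 1 → {F, H}; color 2 → {B, G, J}; color 3 → {A, E}; color 4 → {C, I}; color 5 → {D}. Each edge has distinct colors on its endpoints.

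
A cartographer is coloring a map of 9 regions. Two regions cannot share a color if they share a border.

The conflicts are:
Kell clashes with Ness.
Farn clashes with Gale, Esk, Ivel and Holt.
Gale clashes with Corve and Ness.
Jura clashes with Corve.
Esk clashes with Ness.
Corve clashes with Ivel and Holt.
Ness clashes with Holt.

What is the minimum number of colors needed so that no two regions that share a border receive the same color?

Corve and Holt conflict, so at least 2 colors are needed.
2 colors suffice: color 1 → {Farn, Corve, Ness}; color 2 → {Kell, Gale, Jura, Esk, Ivel, Holt}. Every pair that conflicts lands in different colors.

2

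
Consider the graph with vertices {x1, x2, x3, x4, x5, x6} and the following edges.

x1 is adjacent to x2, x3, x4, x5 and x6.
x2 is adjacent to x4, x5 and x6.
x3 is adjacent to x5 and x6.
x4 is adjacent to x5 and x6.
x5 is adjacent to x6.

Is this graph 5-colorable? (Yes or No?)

Yes

The chromatic number is 5. x1, x2, x4, x5, x6 form a clique, so at least 5 colors are needed.
5 colors suffice: color 1 → {x5}; color 2 → {x6}; color 3 → {x1}; color 4 → {x3, x4}; color 5 → {x2}.
That is already a proper 5-coloring.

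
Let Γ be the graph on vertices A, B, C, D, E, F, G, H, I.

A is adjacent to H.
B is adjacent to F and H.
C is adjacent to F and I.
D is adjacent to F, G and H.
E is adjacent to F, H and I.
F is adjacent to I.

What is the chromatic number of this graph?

3

C, F, I are mutually adjacent, so at least 3 colors are needed.
3 colors suffice: color 1 → {F, G, H}; color 2 → {A, B, D, I}; color 3 → {C, E}. Every edge joins two different colors.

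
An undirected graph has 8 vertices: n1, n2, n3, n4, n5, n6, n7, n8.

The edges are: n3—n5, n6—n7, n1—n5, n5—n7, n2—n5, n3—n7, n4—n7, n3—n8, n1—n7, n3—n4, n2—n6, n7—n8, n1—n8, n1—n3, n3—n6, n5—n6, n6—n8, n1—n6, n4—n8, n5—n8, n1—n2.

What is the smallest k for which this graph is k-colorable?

n1, n3, n5, n6, n7, n8 form a clique, so at least 6 colors are needed.
6 colors suffice: color 1 → {n1, n4}; color 2 → {n2, n3}; color 3 → {n6}; color 4 → {n5}; color 5 → {n8}; color 6 → {n7}. Every edge joins two different colors.

6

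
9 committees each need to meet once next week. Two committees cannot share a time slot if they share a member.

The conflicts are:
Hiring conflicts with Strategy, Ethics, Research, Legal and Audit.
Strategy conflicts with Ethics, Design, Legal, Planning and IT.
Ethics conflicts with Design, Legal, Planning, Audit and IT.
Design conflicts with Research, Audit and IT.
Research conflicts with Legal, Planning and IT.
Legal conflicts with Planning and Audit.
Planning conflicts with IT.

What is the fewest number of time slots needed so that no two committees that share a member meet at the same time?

Hiring, Ethics, Legal, Audit pairwise conflict, so at least 4 time slots are needed.
Using 4 time slots: Hiring=4, Strategy=3, Ethics=1, Design=4, Research=1, Legal=2, Planning=4, Audit=3, IT=2. Each listed conflict is separated.

4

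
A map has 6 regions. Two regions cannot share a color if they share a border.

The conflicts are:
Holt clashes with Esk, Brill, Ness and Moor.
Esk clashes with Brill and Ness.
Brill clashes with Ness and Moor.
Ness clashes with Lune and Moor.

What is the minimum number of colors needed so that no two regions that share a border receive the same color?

4

Holt, Brill, Ness, Moor all conflict with each other, so at least 4 colors are needed.
One proper 4-coloring: Holt=2, Esk=4, Brill=3, Ness=1, Lune=2, Moor=4. Every pair that conflicts lands in different colors.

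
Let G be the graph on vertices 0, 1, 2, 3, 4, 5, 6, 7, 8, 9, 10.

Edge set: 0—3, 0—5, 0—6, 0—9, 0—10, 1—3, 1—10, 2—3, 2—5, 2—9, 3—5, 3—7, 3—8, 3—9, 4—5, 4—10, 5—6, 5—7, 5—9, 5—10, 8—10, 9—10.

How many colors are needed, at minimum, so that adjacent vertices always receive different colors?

4

0, 5, 9, 10 form a clique, so at least 4 colors are needed.
4 colors suffice: 0=green, 1=red, 2=green, 3=blue, 4=green, 5=red, 6=blue, 7=green, 8=red, 9=yellow, 10=blue. Every edge joins two different colors.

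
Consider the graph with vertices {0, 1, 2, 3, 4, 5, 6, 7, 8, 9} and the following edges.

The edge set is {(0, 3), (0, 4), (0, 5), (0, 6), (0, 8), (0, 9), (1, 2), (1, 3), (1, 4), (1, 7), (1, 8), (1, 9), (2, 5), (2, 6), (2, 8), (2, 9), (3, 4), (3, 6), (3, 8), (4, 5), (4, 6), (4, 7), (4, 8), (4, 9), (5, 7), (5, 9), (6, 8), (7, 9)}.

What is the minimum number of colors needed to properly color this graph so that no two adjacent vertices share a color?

5

0, 3, 4, 6, 8 are pairwise adjacent (a clique of size 5), so at least 5 colors are needed.
5 colors suffice: 0=blue, 1=blue, 2=red, 3=yellow, 4=red, 5=yellow, 6=purple, 7=purple, 8=green, 9=green. No two adjacent vertices share a color.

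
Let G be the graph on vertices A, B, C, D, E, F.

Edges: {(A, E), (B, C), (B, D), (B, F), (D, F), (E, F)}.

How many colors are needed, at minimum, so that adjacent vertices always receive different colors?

3

B, D, F are mutually adjacent, so at least 3 colors are needed.
3 colors suffice: color 1 → {B, E}; color 2 → {A, C, F}; color 3 → {D}. No two adjacent vertices share a color.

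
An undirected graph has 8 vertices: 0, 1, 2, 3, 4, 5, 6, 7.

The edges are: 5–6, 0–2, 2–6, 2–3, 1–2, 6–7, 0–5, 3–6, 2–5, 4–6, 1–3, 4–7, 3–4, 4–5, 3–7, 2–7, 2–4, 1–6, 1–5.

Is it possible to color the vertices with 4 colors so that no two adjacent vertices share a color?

No

2, 3, 4, 6, 7 are pairwise adjacent (a clique of size 5), so at least 5 colors are needed.
So 4 colors are not enough.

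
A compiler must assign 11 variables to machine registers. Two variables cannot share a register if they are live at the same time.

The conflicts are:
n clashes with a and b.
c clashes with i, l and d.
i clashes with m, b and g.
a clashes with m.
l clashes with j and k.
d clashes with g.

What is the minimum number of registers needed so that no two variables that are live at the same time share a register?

3

The cycle n-b-i-m-a-n has odd length 5, so it cannot be 2-colored; at least 3 registers are needed.
3 registers suffice: n=2, c=2, i=1, a=1, l=1, m=2, j=2, k=2, b=3, d=1, g=2. No two conflicting variables share a register.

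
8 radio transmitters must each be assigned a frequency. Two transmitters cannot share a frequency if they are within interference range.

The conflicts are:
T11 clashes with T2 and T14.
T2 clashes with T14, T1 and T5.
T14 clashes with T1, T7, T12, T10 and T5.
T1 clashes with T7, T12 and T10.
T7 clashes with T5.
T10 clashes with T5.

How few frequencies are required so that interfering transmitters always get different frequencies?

3

T14, T1, T12 pairwise conflict, so at least 3 frequencies are needed.
A valid assignment using 3 frequencies: T11=2, T2=3, T14=1, T1=2, T7=3, T12=3, T10=3, T5=2. Every pair that conflicts lands in different frequencies.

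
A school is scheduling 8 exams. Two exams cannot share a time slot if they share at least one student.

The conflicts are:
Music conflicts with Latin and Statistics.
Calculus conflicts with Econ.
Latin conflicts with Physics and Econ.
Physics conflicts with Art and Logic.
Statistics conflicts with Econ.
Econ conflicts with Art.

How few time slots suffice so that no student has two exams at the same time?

Statistics and Econ conflict, so at least 2 time slots are needed.
A valid assignment using 2 time slots: Music=1, Calculus=2, Latin=2, Physics=1, Statistics=2, Econ=1, Art=2, Logic=2. Every pair that conflicts lands in different time slots.

2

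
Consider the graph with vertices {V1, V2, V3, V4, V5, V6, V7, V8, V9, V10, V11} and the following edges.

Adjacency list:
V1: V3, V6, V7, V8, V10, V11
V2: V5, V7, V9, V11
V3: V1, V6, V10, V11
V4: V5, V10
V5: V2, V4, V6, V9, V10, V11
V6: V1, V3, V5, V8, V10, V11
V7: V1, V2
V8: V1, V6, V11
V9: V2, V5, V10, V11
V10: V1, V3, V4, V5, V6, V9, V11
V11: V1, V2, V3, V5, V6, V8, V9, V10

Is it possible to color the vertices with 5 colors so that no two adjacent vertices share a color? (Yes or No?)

The chromatic number is 5. V1, V3, V6, V10, V11 are pairwise adjacent (a clique of size 5), so at least 5 colors are needed.
One proper 5-coloring: V1=green, V2=blue, V3=purple, V4=red, V5=green, V6=yellow, V7=red, V8=blue, V9=yellow, V10=blue, V11=red.
That is already a proper 5-coloring.

Yes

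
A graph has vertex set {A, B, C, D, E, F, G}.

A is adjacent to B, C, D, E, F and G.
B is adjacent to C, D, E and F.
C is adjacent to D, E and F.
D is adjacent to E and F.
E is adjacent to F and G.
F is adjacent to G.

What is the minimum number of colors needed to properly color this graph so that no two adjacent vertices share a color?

A, B, C, D, E, F are pairwise adjacent (a clique of size 6), so at least 6 colors are needed.
6 colors suffice: color 1 → {E}; color 2 → {F}; color 3 → {A}; color 4 → {B, G}; color 5 → {C}; color 6 → {D}. Every edge joins two different colors.

6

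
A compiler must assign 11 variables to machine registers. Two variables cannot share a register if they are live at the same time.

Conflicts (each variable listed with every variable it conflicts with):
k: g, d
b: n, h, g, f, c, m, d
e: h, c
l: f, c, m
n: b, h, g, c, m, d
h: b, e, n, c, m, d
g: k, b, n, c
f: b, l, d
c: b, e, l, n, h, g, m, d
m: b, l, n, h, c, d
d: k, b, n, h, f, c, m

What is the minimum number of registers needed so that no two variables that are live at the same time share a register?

6

b, n, h, c, m, d are mutually in conflict, so at least 6 registers are needed.
6 registers suffice: k=1, b=2, e=2, l=2, n=4, h=5, g=3, f=1, c=1, m=6, d=3. No two conflicting variables share a register.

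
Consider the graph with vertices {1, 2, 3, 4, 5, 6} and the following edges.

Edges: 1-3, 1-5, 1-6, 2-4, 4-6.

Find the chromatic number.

1 and 6 are adjacent, so at least 2 colors are needed.
A valid assignment using 2 colors: 1=red, 2=blue, 3=blue, 4=red, 5=blue, 6=blue. Every edge joins two different colors.

2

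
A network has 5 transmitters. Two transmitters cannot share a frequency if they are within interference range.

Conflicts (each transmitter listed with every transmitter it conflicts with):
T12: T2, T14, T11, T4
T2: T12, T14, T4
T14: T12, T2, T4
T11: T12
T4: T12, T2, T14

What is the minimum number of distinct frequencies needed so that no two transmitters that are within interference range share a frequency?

T12, T2, T14, T4 all conflict with each other, so at least 4 frequencies are needed.
4 frequencies suffice: frequency 1 → {T12}; frequency 2 → {T14, T11}; frequency 3 → {T2}; frequency 4 → {T4}. Every pair that conflicts lands in different frequencies.

4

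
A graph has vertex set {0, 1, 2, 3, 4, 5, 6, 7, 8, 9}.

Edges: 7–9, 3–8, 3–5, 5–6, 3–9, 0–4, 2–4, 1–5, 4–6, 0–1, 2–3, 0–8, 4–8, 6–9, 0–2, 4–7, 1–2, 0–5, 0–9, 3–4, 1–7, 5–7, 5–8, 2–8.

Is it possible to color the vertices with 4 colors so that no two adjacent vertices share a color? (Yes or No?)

The chromatic number is 4. 0, 2, 4, 8 form a clique, so at least 4 colors are needed.
One proper 4-coloring: 0=b, 1=c, 2=d, 3=b, 4=a, 5=a, 6=b, 7=b, 8=c, 9=a.
That is already a proper 4-coloring.

Yes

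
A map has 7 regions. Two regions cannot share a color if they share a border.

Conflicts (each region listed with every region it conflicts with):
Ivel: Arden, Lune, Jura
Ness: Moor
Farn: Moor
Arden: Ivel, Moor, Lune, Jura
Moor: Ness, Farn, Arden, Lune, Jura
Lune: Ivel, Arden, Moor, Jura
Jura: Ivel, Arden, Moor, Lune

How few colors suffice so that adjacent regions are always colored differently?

Ivel, Arden, Lune, Jura all conflict with each other, so at least 4 colors are needed.
4 colors suffice: color 1 → {Ivel, Moor}; color 2 → {Ness, Farn, Jura}; color 3 → {Arden}; color 4 → {Lune}. Every pair that conflicts lands in different colors.

4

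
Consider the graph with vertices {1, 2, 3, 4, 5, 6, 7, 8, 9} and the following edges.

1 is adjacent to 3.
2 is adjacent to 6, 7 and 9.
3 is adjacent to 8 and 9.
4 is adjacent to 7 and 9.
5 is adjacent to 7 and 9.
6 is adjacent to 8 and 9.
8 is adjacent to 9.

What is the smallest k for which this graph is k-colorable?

3, 8, 9 form a triangle, so at least 3 colors are needed.
One proper 3-coloring: 1=red, 2=green, 3=blue, 4=blue, 5=blue, 6=blue, 7=red, 8=green, 9=red. Each edge has distinct colors on its endpoints.

3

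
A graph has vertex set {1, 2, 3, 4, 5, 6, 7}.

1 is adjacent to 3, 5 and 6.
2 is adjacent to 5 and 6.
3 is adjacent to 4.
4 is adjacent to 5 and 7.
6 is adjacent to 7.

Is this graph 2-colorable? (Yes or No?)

The cycle 1-5-4-7-6-1 has odd length 5, so it cannot be 2-colored; at least 3 colors are needed.
So 2 colors are not enough.

No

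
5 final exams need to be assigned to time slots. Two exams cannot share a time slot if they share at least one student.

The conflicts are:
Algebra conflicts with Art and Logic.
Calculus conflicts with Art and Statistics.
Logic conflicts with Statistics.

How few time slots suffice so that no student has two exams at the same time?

3

The cycle Logic-Algebra-Art-Calculus-Statistics-Logic has odd length 5, so it cannot be 2-colored; at least 3 time slots are needed.
A valid assignment using 3 time slots: Algebra=2, Calculus=2, Art=1, Logic=3, Statistics=1. No two conflicting exams share a time slot.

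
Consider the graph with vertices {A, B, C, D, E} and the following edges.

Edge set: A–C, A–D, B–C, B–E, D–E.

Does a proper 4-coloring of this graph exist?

The chromatic number is 3. The cycle D-E-B-C-A-D has odd length 5, so it cannot be 2-colored; at least 3 colors are needed.
3 colors suffice: color 1 → {B, D}; color 2 → {C, E}; color 3 → {A}.
Since 4 ≥ 3, a proper 4-coloring certainly exists.

Yes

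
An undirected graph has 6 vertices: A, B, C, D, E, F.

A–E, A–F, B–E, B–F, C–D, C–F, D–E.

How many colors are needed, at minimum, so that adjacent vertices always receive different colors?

The cycle E-D-C-F-A-E has odd length 5, so it cannot be 2-colored; at least 3 colors are needed.
One proper 3-coloring: A=2, B=2, C=2, D=3, E=1, F=1. No two adjacent vertices share a color.

3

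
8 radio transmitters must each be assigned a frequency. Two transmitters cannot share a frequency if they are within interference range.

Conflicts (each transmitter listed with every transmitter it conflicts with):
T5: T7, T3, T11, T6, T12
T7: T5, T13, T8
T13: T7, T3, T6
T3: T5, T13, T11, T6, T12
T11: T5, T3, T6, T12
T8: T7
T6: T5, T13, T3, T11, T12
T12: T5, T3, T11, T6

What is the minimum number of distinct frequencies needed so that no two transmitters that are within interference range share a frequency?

5

T5, T3, T11, T6, T12 all conflict with each other, so at least 5 frequencies are needed.
A valid assignment using 5 frequencies: T5=3, T7=1, T13=3, T3=2, T11=4, T8=2, T6=1, T12=5. Every pair that conflicts lands in different frequencies.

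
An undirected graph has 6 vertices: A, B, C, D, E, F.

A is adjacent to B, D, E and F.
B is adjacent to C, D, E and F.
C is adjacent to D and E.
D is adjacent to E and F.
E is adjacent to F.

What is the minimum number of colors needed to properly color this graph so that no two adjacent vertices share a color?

5

A, B, D, E, F are pairwise adjacent (a clique of size 5), so at least 5 colors are needed.
5 colors suffice: color 1 → {E}; color 2 → {B}; color 3 → {D}; color 4 → {A, C}; color 5 → {F}. Each edge has distinct colors on its endpoints.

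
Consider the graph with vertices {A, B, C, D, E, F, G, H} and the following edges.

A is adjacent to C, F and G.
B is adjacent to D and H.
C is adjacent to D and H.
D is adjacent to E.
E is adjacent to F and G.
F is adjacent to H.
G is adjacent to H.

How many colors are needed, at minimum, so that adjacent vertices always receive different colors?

The cycle C-A-G-E-D-C has odd length 5, so it cannot be 2-colored; at least 3 colors are needed.
One proper 3-coloring: A=1, B=2, C=2, D=3, E=1, F=2, G=2, H=1. Every edge joins two different colors.

3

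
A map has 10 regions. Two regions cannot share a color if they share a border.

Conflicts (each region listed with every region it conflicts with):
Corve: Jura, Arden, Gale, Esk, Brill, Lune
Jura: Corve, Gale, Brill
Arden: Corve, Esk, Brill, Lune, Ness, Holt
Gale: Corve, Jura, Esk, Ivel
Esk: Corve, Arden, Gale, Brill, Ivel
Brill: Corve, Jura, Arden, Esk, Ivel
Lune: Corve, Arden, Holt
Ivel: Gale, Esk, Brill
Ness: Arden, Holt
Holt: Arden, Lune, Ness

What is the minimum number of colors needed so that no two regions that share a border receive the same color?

4

Corve, Arden, Esk, Brill all conflict with each other, so at least 4 colors are needed.
4 colors suffice: Corve=1, Jura=4, Arden=2, Gale=2, Esk=4, Brill=3, Lune=3, Ivel=1, Ness=3, Holt=1. No two conflicting regions share a color.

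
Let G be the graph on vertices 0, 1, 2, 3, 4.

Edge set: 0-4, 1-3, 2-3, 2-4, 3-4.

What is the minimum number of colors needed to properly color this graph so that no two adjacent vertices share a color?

3

2, 3, 4 are mutually adjacent, so at least 3 colors are needed.
3 colors suffice: color red → {0, 3}; color blue → {1, 4}; color green → {2}. Every edge joins two different colors.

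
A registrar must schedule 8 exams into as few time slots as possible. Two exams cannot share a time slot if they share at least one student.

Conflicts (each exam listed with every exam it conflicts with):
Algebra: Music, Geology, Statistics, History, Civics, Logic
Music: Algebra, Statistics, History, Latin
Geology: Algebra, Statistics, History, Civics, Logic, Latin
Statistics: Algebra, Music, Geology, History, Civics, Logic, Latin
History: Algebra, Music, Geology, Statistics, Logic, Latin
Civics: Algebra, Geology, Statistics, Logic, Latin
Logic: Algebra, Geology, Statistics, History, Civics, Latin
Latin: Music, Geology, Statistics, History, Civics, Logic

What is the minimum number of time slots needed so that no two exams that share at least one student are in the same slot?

5

Algebra, Geology, Statistics, History, Logic pairwise conflict, so at least 5 time slots are needed.
5 time slots suffice: Algebra=3, Music=2, Geology=5, Statistics=1, History=4, Civics=4, Logic=2, Latin=3. No two conflicting exams share a time slot.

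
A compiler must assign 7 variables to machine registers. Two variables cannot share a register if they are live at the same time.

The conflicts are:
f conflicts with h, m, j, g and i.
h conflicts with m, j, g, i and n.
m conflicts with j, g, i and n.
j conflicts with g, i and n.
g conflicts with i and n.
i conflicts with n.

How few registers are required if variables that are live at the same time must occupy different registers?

6

h, m, j, g, i, n are mutually in conflict, so at least 6 registers are needed.
6 registers suffice: register 1 → {h}; register 2 → {i}; register 3 → {j}; register 4 → {g}; register 5 → {m}; register 6 → {f, n}. Every pair that conflicts lands in different registers.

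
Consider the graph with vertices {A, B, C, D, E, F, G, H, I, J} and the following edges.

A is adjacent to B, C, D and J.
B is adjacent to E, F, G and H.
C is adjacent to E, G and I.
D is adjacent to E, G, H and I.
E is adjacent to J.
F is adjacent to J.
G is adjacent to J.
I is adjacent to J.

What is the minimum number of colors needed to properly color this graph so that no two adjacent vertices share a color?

2

C and I are adjacent, so at least 2 colors are needed.
2 colors suffice: color red → {B, C, D, J}; color blue → {A, E, F, G, H, I}. Every edge joins two different colors.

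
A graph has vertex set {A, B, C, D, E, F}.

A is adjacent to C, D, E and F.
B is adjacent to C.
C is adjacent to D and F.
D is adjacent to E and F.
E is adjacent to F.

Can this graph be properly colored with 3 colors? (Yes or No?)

No

A, D, E, F are pairwise adjacent (a clique of size 4), so at least 4 colors are needed.
So 3 colors are not enough.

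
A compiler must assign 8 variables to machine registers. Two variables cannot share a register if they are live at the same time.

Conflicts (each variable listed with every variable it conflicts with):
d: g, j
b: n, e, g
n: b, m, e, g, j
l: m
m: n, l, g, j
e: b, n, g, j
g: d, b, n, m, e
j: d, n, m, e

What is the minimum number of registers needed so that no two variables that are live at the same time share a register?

b, n, e, g all conflict with each other, so at least 4 registers are needed.
Using 4 registers: d=1, b=4, n=1, l=1, m=3, e=3, g=2, j=2. Every pair that conflicts lands in different registers.

4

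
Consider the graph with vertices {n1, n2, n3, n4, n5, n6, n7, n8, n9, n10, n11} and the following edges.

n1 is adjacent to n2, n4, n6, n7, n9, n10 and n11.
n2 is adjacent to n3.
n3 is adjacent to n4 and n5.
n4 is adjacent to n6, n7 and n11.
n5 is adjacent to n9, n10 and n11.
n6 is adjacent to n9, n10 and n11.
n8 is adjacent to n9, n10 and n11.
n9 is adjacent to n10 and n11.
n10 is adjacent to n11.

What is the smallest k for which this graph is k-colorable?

5

n1, n6, n9, n10, n11 are pairwise adjacent (a clique of size 5), so at least 5 colors are needed.
One proper 5-coloring: n1=2, n2=3, n3=1, n4=3, n5=2, n6=5, n7=1, n8=2, n9=3, n10=4, n11=1. No two adjacent vertices share a color.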